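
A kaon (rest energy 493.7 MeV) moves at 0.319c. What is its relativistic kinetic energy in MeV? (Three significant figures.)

With β = 0.319, γ = 1/√(1 − 0.319²) = 1/√0.898239 = 1.055125.
Kinetic energy: K = (γ − 1)mc² = (1.055125 − 1) × 493.7 MeV = 0.055125 × 493.7 = 27.2 MeV.

27.2 MeV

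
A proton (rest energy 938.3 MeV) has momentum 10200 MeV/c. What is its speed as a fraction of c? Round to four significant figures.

0.9958c

pc/(mc²) = 10200/938.3 = 10.871 = βγ = β/√(1−β²).
So β² = x²/(1 + x²) with x = 10.871: x² = 118.179, β² = 118.179/119.179 = 0.991609, β = 0.9958.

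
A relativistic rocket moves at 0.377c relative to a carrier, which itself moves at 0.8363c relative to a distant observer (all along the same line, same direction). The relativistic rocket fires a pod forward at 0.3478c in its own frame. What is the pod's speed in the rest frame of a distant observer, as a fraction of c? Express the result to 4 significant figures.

First combine the pod and relativistic rocket (S''→S'): u₁ = (0.3478 + 0.377)/(1 + 0.3478×0.377) = 0.7248/1.1311206 = 0.64078.
Then combine with the carrier (S'→S): u = (0.64078 + 0.8363)/(1 + 0.64078×0.8363) = 1.47708/1.535884314 = 0.96171.

0.9617c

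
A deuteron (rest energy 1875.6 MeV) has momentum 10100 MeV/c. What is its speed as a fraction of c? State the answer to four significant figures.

pc/(mc²) = 10100/1875.6 = 5.3849 = βγ = β/√(1−β²).
So β² = x²/(1 + x²) with x = 5.3849: x² = 28.9971, β² = 28.9971/29.9971 = 0.966663, β = 0.9832.

0.9832c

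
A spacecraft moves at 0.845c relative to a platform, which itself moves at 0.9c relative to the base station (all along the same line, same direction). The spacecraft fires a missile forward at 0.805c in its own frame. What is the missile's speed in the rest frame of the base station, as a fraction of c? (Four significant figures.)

First combine the missile and spacecraft (S''→S'): u₁ = (0.805 + 0.845)/(1 + 0.805×0.845) = 1.65/1.680225 = 0.98201.
Then combine with the platform (S'→S): u = (0.98201 + 0.9)/(1 + 0.98201×0.9) = 1.88201/1.883809 = 0.99905.

0.9990c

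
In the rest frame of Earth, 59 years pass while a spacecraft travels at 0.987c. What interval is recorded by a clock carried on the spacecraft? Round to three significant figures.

9.48 years

β² = 0.974169, so γ = 1/√0.025831 = 6.222.
The moving clock records proper time: Δτ = Δt/γ = 59/6.222 = 9.48 years.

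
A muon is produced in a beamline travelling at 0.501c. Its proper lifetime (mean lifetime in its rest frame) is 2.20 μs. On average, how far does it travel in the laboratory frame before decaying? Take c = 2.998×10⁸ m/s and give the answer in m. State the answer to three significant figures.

γ = 1/√(1 − β²) = 1/√(1 − 0.251001) = 1/√0.748999 = 1/0.865447 = 1.1555.
Lab-frame lifetime: Δt = γτ = 1.1555 × 2.20 μs = 2.5421 μs.
Distance: d = vΔt = 0.501 × 2.998×10⁸ m/s × 2.5421×10^-6 s = 382 m.

382 m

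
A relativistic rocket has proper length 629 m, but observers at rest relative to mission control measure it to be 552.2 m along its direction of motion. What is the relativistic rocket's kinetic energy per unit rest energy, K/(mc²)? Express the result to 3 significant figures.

0.139

Length contraction gives γ = L₀/L = 629/552.2 = 1.13908.
K/(mc²) = γ − 1 = 1.13908 − 1 = 0.139.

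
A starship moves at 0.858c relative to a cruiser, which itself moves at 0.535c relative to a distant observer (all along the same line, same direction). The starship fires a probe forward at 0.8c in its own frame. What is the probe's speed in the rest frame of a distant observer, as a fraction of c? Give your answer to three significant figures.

Compose velocities in two stages. Stage 1 (into S'): u₁ = (0.8+0.858)/(1+0.8×0.858) = 0.98316.
Stage 2 (into S): u = (0.98316+0.535)/(1+0.98316×0.535) = 0.99487, so the speed is 0.995c.

0.995c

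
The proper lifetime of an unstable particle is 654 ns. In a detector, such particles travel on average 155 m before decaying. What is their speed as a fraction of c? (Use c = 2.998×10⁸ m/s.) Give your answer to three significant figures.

d = βγcτ ⇒ βγ = d/(cτ) = 155.0 m / (196.0692 m) = 0.79054.
β = (βγ)/√(1+(βγ)²) = 0.79054/√1.624953 = 0.620.

0.620c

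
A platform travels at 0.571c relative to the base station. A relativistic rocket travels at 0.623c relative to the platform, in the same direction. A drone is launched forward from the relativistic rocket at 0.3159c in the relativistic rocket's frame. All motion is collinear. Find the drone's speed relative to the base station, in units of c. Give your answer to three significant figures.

0.936c

Apply u = (u'+v)/(1+u'v) twice. Drone in the platform frame: (0.3159+0.623)/(1+0.3159·0.623) = 0.9389/1.1968057 = 0.7845c.
That velocity, transformed to the rest frame of the base station: (0.7845+0.571)/(1+0.7845·0.571) = 1.3555/1.4479495 = 0.93615c.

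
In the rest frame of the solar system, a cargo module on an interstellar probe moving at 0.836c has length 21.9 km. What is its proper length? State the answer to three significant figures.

With β = 0.836, γ = 1/√(1 − 0.836²) = 1/√0.301104 = 1.8224.
Proper length: L₀ = γ·L = 1.8224 × 21.9 = 39.9 km.

39.9 km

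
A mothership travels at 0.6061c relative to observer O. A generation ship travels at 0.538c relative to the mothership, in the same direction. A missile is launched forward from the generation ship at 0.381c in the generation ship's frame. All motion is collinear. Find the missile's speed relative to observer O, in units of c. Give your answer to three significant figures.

Apply u = (u'+v)/(1+u'v) twice. Missile in the mothership frame: (0.381+0.538)/(1+0.381·0.538) = 0.919/1.204978 = 0.76267c.
That velocity, transformed to the rest frame of observer O: (0.76267+0.6061)/(1+0.76267·0.6061) = 1.36877/1.462254287 = 0.93607c.

0.936c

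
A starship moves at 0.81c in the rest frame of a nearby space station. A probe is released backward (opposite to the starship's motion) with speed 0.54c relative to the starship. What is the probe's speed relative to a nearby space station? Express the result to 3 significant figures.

In units of c, u = (u' + v)/(1 + u'v) with u' = −0.54 and v = 0.81.
Numerator: −0.54 + 0.81 = 0.27. Denominator: 1 + (−0.54)(0.81) = 0.5626.
u = 0.27/0.5626 = 0.47991, so the speed is 0.480c.

0.480c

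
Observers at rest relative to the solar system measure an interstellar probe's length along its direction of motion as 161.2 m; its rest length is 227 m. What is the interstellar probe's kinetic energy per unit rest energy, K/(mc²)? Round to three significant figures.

Length contraction gives γ = L₀/L = 227/161.2 = 1.40819.
K/(mc²) = γ − 1 = 1.40819 − 1 = 0.408.

0.408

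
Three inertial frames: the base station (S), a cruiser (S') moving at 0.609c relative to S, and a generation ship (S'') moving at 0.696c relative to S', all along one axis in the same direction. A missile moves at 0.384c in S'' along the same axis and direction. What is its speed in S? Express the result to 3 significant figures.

0.962c

Apply u = (u'+v)/(1+u'v) twice. Missile in the cruiser frame: (0.384+0.696)/(1+0.384·0.696) = 1.08/1.267264 = 0.85223c.
That velocity, transformed to the rest frame of the base station: (0.85223+0.609)/(1+0.85223·0.609) = 1.46123/1.51900807 = 0.96196c.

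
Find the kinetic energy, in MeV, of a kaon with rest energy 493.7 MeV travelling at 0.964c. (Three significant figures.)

1360 MeV

With β = 0.964, γ = 1/√(1 − 0.964²) = 1/√0.070704 = 3.7608.
Kinetic energy: K = (γ − 1)mc² = (3.7608 − 1) × 493.7 MeV = 2.7608 × 493.7 = 1360 MeV.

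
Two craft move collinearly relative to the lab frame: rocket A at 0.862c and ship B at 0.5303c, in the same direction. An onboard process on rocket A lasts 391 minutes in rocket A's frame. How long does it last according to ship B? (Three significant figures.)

494 minutes

Transform rocket A's velocity into ship B's frame: (0.862 − 0.5303)/(1 − 0.862·0.5303) = 0.3317/0.5428814, so the relative speed is 0.611c.
γ for this relative speed: γ = 1/√(1 − 0.373321) = 1.2632.
The clock on rocket A records proper time, so ship B measures Δt = γΔτ = 1.2632 × 391 = 494 minutes.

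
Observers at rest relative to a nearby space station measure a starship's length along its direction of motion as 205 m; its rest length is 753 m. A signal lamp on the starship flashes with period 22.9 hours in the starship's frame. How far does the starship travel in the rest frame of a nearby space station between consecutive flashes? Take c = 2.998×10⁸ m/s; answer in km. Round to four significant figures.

Length contraction gives γ = L₀/L = 753/205 = 3.67317.
β = √(1 − 1/γ²) = 0.96223. Lab-frame period = γτ = 3.67317×22.9 hours = 84.116 hours. Distance = βc × γτ = 0.96223 × 2.998×10⁸ m/s × 302817.6 s = 8.7356×10^13 m = 8.736×10^10 km.

8.736×10^10 km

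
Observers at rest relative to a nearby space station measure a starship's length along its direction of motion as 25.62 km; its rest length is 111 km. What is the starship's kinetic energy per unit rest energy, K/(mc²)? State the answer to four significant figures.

3.333

From L = L₀/γ: γ = 111/25.62 = 4.33255.
Since K = (γ−1)mc², K/(mc²) = 4.33255 − 1 = 3.333.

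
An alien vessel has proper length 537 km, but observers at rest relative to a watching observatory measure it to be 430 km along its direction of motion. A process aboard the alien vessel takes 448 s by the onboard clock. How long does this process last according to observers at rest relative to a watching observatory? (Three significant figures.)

559 s

Length contraction gives γ = L₀/L = 537/430 = 1.24884.
Δt = γΔτ = 1.24884 × 448 = 559 s.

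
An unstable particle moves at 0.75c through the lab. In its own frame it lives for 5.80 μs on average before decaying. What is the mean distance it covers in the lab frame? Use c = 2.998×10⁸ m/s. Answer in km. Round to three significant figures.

1.97 km

β² = 0.5625, so γ = 1/√0.4375 = 1.5119.
Lab-frame lifetime: Δt = γτ = 1.5119 × 5.80 μs = 8.769 μs.
Distance: d = vΔt = 0.75 × 2.998×10⁸ m/s × 8.7690×10^-6 s = 1970 m = 1.97 km.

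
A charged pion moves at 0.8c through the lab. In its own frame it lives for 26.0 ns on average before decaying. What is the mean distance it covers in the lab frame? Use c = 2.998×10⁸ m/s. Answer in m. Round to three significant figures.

10.4 m

With β = 0.8, γ = 1/√(1 − 0.8²) = 1/√0.36 = 1.6667.
Lab-frame lifetime: Δt = γτ = 1.6667 × 26.0 ns = 43.334 ns.
Distance: d = vΔt = 0.8 × 2.998×10⁸ m/s × 4.3334×10^-8 s = 10.4 m.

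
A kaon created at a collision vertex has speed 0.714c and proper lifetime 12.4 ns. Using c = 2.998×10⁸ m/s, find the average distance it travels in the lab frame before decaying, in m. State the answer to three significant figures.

3.79 m

γ = 1/√(1 − β²) = 1/√(1 − 0.509796) = 1/√0.490204 = 1/0.700146 = 1.4283.
Lab-frame lifetime: Δt = γτ = 1.4283 × 12.4 ns = 17.711 ns.
Distance: d = vΔt = 0.714 × 2.998×10⁸ m/s × 1.7711×10^-8 s = 3.79 m.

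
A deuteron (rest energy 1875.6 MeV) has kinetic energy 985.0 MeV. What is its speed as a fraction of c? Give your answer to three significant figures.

0.755c

K = (γ−1)mc², so γ = 1 + 985.0/1875.6 = 1.5252.
Then v/c = √(1 − γ⁻²) = √(1 − 0.429879) = √0.570121 = 0.755.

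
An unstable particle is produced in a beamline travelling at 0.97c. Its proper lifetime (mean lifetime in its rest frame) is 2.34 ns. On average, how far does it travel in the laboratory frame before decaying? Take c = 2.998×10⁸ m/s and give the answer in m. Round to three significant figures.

γ = 1/√(1 − β²) = 1/√(1 − 0.9409) = 1/√0.0591 = 4.1135.
Lab-frame lifetime: Δt = γτ = 4.1135 × 2.34 ns = 9.6256 ns.
Distance: d = vΔt = 0.97 × 2.998×10⁸ m/s × 9.6256×10^-9 s = 2.80 m.

2.80 m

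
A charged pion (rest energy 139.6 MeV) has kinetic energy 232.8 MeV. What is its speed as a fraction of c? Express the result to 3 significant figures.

γ = 1 + K/(mc²) = 1 + 232.8/139.6 = 2.6676.
β = √(1 − 1/γ²) = √(1 − 0.140527) = √0.859473 = 0.927.

0.927c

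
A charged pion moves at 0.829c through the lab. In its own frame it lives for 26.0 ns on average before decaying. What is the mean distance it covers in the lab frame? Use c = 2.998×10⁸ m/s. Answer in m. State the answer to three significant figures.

11.6 m

γ = 1/√(1 − β²) = 1/√(1 − 0.687241) = 1/√0.312759 = 1/0.559249 = 1.7881.
Lab-frame lifetime: Δt = γτ = 1.7881 × 26.0 ns = 46.491 ns.
Distance: d = vΔt = 0.829 × 2.998×10⁸ m/s × 4.6491×10^-8 s = 11.6 m.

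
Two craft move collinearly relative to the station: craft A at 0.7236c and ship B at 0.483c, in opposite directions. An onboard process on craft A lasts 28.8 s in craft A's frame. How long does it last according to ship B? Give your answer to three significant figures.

64.3 s

Speed of craft A in ship B's frame: u = (v_A + v_B)/(1 + v_A v_B/c²) = (0.7236 + 0.483)/(1 + 0.7236×0.483) = 1.2066/1.3494988 = 0.89411; |u| = 0.89411c.
γ for this relative speed: γ = 1/√(1 − 0.799433) = 2.2329.
Craft A's interval is proper; time dilation gives Δt_B = γΔτ = 2.2329 × 28.8 s = 64.3 s.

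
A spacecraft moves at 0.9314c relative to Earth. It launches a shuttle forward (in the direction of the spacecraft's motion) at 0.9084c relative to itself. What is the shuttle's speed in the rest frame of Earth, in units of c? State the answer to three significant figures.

0.997c

In units of c, u = (u' + v)/(1 + u'v) with u' = 0.9084 and v = 0.9314.
Numerator: 0.9084 + 0.9314 = 1.8398. Denominator: 1 + (0.9084)(0.9314) = 1.84608376.
u = 1.8398/1.84608376 = 0.9966, so the speed is 0.997c.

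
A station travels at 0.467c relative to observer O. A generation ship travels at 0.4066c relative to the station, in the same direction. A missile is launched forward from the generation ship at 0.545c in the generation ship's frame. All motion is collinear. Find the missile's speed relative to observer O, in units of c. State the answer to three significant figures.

0.914c

Apply u = (u'+v)/(1+u'v) twice. Missile in the station frame: (0.545+0.4066)/(1+0.545·0.4066) = 0.9516/1.221597 = 0.77898c.
That velocity, transformed to the rest frame of observer O: (0.77898+0.467)/(1+0.77898·0.467) = 1.24598/1.36378366 = 0.91362c.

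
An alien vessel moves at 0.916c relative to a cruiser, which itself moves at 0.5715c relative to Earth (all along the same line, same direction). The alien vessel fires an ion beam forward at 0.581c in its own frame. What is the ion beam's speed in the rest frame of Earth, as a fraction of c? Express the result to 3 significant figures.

First combine the ion beam and alien vessel (S''→S'): u₁ = (0.581 + 0.916)/(1 + 0.581×0.916) = 1.497/1.532196 = 0.97703.
Then combine with the cruiser (S'→S): u = (0.97703 + 0.5715)/(1 + 0.97703×0.5715) = 1.54853/1.558372645 = 0.99368.

0.994c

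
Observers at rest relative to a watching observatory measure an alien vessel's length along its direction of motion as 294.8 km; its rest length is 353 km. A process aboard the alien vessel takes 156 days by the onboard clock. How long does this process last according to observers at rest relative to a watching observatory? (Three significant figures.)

Length contraction gives γ = L₀/L = 353/294.8 = 1.19742.
Δt = γΔτ = 1.19742 × 156 = 187 days.

187 days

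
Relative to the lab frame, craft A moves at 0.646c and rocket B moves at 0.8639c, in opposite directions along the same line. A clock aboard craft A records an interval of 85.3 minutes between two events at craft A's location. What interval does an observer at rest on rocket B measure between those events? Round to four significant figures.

345.7 minutes

Transform craft A's velocity into rocket B's frame: (0.646 + 0.8639)/(1 + 0.646·0.8639) = 1.5099/1.5580794, so the relative speed is 0.96908c.
γ for this relative speed: γ = 1/√(1 − 0.939116) = 4.0527.
The clock on craft A records proper time, so rocket B measures Δt = γΔτ = 4.0527 × 85.3 = 345.7 minutes.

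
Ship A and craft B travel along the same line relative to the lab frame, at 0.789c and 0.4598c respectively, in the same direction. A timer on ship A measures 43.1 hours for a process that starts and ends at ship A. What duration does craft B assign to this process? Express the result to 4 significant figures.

50.34 hours

The velocity of ship A relative to craft B is (0.789 − 0.4598)c / (1 − 0.789×0.4598) = 0.51662c; relative speed 0.51662c.
γ for this relative speed: γ = 1/√(1 − 0.266896) = 1.1679.
The clock on ship A records proper time, so craft B measures Δt = γΔτ = 1.1679 × 43.1 = 50.34 hours.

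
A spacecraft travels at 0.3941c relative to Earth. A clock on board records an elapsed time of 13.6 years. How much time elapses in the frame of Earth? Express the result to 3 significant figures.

14.8 years

γ = 1/√(1 − β²) = 1/√(1 − 0.15531481) = 1/√0.84468519 = 1/0.919068 = 1.0881.
Time dilation: Δt = γ·Δτ = 1.0881 × 13.6 = 14.8 years.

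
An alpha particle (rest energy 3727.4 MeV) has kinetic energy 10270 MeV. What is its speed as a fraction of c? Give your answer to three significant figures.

K = (γ−1)mc², so γ = 1 + 10270/3727.4 = 3.7553.
Then v/c = √(1 − γ⁻²) = √(1 − 0.0709105) = √0.9290895 = 0.964.

0.964c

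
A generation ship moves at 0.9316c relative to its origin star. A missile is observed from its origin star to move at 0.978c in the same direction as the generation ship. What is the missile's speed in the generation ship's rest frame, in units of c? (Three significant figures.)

0.522c

Transform to the generation ship's frame: u' = (u − v)/(1 − uv/c²).
u' = (0.978 − 0.9316)/(1 − 0.978×0.9316) = 0.0464/0.0888952 = 0.52196.
Speed in the generation ship's frame: 0.522c (in the same direction).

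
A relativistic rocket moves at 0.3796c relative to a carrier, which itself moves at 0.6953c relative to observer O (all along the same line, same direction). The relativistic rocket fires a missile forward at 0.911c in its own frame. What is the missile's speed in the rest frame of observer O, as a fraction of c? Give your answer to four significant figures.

0.9925c

First combine the missile and relativistic rocket (S''→S'): u₁ = (0.911 + 0.3796)/(1 + 0.911×0.3796) = 1.2906/1.3458156 = 0.95897.
Then combine with the carrier (S'→S): u = (0.95897 + 0.6953)/(1 + 0.95897×0.6953) = 1.65427/1.666771841 = 0.9925.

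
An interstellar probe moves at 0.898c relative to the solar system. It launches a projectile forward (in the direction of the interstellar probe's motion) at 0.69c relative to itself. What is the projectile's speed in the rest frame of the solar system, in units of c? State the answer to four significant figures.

0.9805c

In units of c, u = (u' + v)/(1 + u'v) with u' = 0.69 and v = 0.898.
Numerator: 0.69 + 0.898 = 1.588. Denominator: 1 + (0.69)(0.898) = 1.61962.
u = 1.588/1.61962 = 0.98048, so the speed is 0.9805c.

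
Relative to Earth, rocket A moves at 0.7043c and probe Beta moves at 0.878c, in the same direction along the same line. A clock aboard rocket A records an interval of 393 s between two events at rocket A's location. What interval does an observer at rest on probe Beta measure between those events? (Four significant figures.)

441.4 s

Speed of rocket A in probe Beta's frame: u = (v_A − v_B)/(1 − v_A v_B/c²) = (0.7043 − 0.878)/(1 − 0.7043×0.878) = −0.1737/0.3816246 = −0.45516; |u| = 0.45516c.
At |u| = 0.45516c, γ = (1 − 0.207171)^(−1/2) = 1.1231.
The clock on rocket A records proper time, so probe Beta measures Δt = γΔτ = 1.1231 × 393 = 441.4 s.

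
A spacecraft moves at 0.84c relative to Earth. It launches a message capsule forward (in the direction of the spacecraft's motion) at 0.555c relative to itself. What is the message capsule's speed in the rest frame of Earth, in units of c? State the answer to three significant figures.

0.951c

Relativistic velocity addition: u = (u' + v)/(1 + u'v/c²), with u' = 0.555c and v = 0.84c.
Numerator: 0.555 + 0.84 = 1.395. Denominator: 1 + (0.555)(0.84) = 1.4662.
u = 1.395/1.4662 = 0.95144, so the speed is 0.951c.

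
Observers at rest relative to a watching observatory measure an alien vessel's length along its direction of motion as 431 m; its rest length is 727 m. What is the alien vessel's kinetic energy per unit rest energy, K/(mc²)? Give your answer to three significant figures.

0.687

γ = L₀/L = 727/431 = 1.68677.
Since K = (γ−1)mc², K/(mc²) = 1.68677 − 1 = 0.687.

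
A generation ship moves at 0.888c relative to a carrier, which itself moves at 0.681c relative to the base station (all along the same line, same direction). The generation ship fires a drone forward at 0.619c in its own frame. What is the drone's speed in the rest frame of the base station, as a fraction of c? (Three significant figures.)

Compose velocities in two stages. Stage 1 (into S'): u₁ = (0.619+0.888)/(1+0.619×0.888) = 0.97246.
Stage 2 (into S): u = (0.97246+0.681)/(1+0.97246×0.681) = 0.99471, so the speed is 0.995c.

0.995c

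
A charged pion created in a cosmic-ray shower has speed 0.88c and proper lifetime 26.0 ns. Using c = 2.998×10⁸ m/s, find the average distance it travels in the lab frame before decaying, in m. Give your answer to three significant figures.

Lorentz factor: γ = (1 − 0.7744)^(−1/2) = 2.1054.
Lab-frame lifetime: Δt = γτ = 2.1054 × 26.0 ns = 54.74 ns.
Distance: d = vΔt = 0.88 × 2.998×10⁸ m/s × 5.4740×10^-8 s = 14.4 m.

14.4 m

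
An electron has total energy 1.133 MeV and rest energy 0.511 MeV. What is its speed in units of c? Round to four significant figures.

Total energy E = γmc² gives γ = 1.133/0.511 = 2.2172.
Hence β = √(1 − 1/γ²) = √(1 − 0.203418) = √0.796582 = 0.8925.

0.8925c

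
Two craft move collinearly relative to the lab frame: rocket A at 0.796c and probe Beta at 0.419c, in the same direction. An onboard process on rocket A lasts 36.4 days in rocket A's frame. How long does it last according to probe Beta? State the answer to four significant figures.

44.14 days

The velocity of rocket A relative to probe Beta is (0.796 − 0.419)c / (1 − 0.796×0.419) = 0.56566c; relative speed 0.56566c.
γ for this relative speed: γ = 1/√(1 − 0.319971) = 1.2127.
The clock on rocket A records proper time, so probe Beta measures Δt = γΔτ = 1.2127 × 36.4 = 44.14 days.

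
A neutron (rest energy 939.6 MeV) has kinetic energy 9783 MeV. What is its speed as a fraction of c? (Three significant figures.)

γ = 1 + K/(mc²) = 1 + 9783/939.6 = 11.412.
β = √(1 − 1/γ²) = √(1 − 0.0076785) = √0.9923215 = 0.996.

0.996c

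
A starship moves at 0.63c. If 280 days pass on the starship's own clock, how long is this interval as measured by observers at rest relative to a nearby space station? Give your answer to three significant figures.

361 days

With β = 0.63, γ = 1/√(1 − 0.63²) = 1/√0.6031 = 1.2877.
The onboard clock measures proper time, so the interval in the rest frame of a nearby space station is dilated: Δt = γ·Δτ = 1.2877 × 280 days = 361 days.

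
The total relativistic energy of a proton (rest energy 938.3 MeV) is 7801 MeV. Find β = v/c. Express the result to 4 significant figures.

0.9927

Total energy E = γmc² gives γ = 7801/938.3 = 8.314.
Hence β = √(1 − 1/γ²) = √(1 − 0.014467) = √0.985533 = 0.9927.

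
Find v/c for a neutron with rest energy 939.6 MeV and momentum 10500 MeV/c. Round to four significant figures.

βγ = pc/(mc²) = 10500/939.6 = 11.175.
Since γ² = 1 + (βγ)² = 125.881, γ = √125.881 = 11.2197, and β = (βγ)/γ = 11.175/11.2197 = 0.9960.

0.9960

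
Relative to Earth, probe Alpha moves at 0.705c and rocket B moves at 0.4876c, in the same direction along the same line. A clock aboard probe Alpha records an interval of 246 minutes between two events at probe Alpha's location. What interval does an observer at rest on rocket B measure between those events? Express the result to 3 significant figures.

261 minutes

Transform probe Alpha's velocity into rocket B's frame: (0.705 − 0.4876)/(1 − 0.705·0.4876) = 0.2174/0.656242, so the relative speed is 0.33128c.
γ for this relative speed: γ = 1/√(1 − 0.109746) = 1.0598.
The clock on probe Alpha records proper time, so rocket B measures Δt = γΔτ = 1.0598 × 246 = 261 minutes.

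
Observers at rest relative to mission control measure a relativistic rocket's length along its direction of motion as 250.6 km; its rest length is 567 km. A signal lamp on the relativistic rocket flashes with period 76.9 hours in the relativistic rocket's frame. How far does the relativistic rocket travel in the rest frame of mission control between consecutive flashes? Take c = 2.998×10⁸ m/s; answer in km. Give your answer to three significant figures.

Length contraction gives γ = L₀/L = 567/250.6 = 2.26257.
β = √(1 − 1/γ²) = 0.89703. Lab-frame period = γτ = 2.26257×76.9 hours = 173.99 hours. Distance = βc × γτ = 0.89703 × 2.998×10⁸ m/s × 626364 s = 1.6845×10^14 m = 1.68×10^11 km.

1.68×10^11 km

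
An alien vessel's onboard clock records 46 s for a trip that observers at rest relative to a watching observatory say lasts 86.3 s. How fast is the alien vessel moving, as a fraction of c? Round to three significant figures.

γ = Δt/Δτ = 86.3/46 = 1.8761.
β = √(1 − 1/γ²) = √(1 − 0.284111) = √0.715889 = 0.846.

0.846c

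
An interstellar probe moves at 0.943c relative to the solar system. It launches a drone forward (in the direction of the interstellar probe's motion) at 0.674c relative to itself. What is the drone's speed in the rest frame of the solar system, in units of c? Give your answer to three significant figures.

Relativistic velocity addition: u = (u' + v)/(1 + u'v/c²), with u' = 0.674c and v = 0.943c.
Numerator: 0.674 + 0.943 = 1.617. Denominator: 1 + (0.674)(0.943) = 1.635582.
u = 1.617/1.635582 = 0.98864, so the speed is 0.989c.

0.989c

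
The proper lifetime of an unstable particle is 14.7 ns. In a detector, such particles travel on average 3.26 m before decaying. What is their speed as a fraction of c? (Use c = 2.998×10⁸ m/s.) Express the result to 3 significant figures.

Lab distance = (lab lifetime)·v = γτ·βc, so βγ = d/(cτ) = 3.260/(2.998×10⁸ × 1.470×10^-8) = 0.73972.
With βγ = 0.73972: γ² = 1 + (βγ)² = 1.547186, and β = (βγ)/γ = 0.73972/1.24386 = 0.595.

0.595c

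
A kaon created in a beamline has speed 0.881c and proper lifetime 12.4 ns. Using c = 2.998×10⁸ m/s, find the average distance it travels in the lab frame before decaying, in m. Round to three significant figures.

6.92 m

β² = 0.776161, so γ = 1/√0.223839 = 2.1136.
Lab-frame lifetime: Δt = γτ = 2.1136 × 12.4 ns = 26.209 ns.
Distance: d = vΔt = 0.881 × 2.998×10⁸ m/s × 2.6209×10^-8 s = 6.92 m.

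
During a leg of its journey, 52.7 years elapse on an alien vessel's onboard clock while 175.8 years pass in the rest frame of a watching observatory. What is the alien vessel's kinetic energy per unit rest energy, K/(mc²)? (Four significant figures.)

2.336

γ = Δt/Δτ = 175.8/52.7 = 3.33586.
Since K = (γ−1)mc², K/(mc²) = 3.33586 − 1 = 2.336.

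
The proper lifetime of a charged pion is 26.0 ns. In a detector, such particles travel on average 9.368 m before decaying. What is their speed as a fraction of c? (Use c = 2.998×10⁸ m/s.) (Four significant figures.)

Let x = d/(cτ) = 9.368 m / (2.998×10⁸ m/s × 2.600×10^-8 s) = 1.2018. Since d = βγcτ, x = βγ = β/√(1−β²).
Solving: β² = x²/(1+x²) = 1.44432/2.44432 = 0.590888, so β = 0.7687.

0.7687c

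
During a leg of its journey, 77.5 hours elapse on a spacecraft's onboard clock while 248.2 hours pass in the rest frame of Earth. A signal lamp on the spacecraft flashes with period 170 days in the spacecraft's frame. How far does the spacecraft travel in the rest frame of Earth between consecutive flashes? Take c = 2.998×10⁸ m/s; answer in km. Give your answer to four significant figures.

γ = Δt/Δτ = 248.2/77.5 = 3.20258.
β = √(1 − 1/γ²) = 0.95. Lab-frame period = γτ = 3.20258×170 days = 544.44 days. Distance = βc × γτ = 0.95 × 2.998×10⁸ m/s × 47039616 s = 1.3397×10^16 m = 1.340×10^13 km.

1.340×10^13 km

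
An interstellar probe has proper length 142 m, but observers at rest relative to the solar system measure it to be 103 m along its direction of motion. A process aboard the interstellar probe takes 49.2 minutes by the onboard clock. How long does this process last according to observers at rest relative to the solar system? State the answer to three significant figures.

67.8 minutes

γ = L₀/L = 142/103 = 1.37864.
Δt = γΔτ = 1.37864 × 49.2 = 67.8 minutes.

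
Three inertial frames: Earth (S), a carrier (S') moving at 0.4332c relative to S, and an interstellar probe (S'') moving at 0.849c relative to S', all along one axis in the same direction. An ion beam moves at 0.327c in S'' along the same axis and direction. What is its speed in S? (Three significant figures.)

0.968c

First combine the ion beam and interstellar probe (S''→S'): u₁ = (0.327 + 0.849)/(1 + 0.327×0.849) = 1.176/1.277623 = 0.92046.
Then combine with the carrier (S'→S): u = (0.92046 + 0.4332)/(1 + 0.92046×0.4332) = 1.35366/1.398743272 = 0.96777.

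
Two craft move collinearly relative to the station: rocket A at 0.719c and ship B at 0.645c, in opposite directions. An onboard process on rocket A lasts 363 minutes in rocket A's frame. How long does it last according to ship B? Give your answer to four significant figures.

Speed of rocket A in ship B's frame: u = (v_A + v_B)/(1 + v_A v_B/c²) = (0.719 + 0.645)/(1 + 0.719×0.645) = 1.364/1.463755 = 0.93185; |u| = 0.93185c.
At |u| = 0.93185c, γ = (1 − 0.868344)^(−1/2) = 2.756.
The clock on rocket A records proper time, so ship B measures Δt = γΔτ = 2.756 × 363 = 1000 minutes.

1000 minutes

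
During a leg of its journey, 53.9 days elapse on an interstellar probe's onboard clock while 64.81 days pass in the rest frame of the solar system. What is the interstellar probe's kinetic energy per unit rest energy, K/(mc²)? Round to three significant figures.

0.202

From Δt = γΔτ: γ = 64.81/53.9 = 1.20241.
K/(mc²) = γ − 1 = 1.20241 − 1 = 0.202.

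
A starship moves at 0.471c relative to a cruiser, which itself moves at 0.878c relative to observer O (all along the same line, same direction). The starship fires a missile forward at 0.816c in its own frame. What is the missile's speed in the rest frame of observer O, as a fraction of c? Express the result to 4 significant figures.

Apply u = (u'+v)/(1+u'v) twice. Missile in the cruiser frame: (0.816+0.471)/(1+0.816·0.471) = 1.287/1.384336 = 0.92969c.
That velocity, transformed to the rest frame of observer O: (0.92969+0.878)/(1+0.92969·0.878) = 1.80769/1.81626782 = 0.99528c.

0.9953c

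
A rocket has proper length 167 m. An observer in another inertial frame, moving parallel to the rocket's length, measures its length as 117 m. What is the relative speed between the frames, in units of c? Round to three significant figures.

0.714c

Length contraction gives γ = L₀/L = 167/117 = 1.4274.
β = √(1 − 1/γ²) = √0.509195 = 0.714.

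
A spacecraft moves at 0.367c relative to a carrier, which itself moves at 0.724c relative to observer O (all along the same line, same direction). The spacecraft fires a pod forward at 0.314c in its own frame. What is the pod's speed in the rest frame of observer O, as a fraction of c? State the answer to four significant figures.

0.9255c

Apply u = (u'+v)/(1+u'v) twice. Pod in the carrier frame: (0.314+0.367)/(1+0.314·0.367) = 0.681/1.115238 = 0.61063c.
That velocity, transformed to the rest frame of observer O: (0.61063+0.724)/(1+0.61063·0.724) = 1.33463/1.44209612 = 0.92548c.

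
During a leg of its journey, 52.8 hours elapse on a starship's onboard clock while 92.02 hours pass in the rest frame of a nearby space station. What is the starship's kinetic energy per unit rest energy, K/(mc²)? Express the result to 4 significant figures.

The time-dilation ratio gives γ = 92.02/52.8 = 1.7428.
K/(mc²) = γ − 1 = 1.7428 − 1 = 0.7428.

0.7428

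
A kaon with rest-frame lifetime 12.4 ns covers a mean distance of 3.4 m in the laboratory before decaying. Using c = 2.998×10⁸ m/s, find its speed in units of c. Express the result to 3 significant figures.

d = βγcτ ⇒ βγ = d/(cτ) = 3.400 m / (3.71752 m) = 0.91459.
β = (βγ)/√(1+(βγ)²) = 0.91459/√1.836475 = 0.675.

0.675c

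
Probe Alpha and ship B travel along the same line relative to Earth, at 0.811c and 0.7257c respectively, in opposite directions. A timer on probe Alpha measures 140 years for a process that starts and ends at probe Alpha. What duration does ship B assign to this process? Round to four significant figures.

Speed of probe Alpha in ship B's frame: u = (v_A + v_B)/(1 + v_A v_B/c²) = (0.811 + 0.7257)/(1 + 0.811×0.7257) = 1.5367/1.5885427 = 0.96736; |u| = 0.96736c.
At |u| = 0.96736c, γ = (1 − 0.935785)^(−1/2) = 3.9462.
Probe Alpha's interval is proper; time dilation gives Δt_B = γΔτ = 3.9462 × 140 years = 552.5 years.

552.5 years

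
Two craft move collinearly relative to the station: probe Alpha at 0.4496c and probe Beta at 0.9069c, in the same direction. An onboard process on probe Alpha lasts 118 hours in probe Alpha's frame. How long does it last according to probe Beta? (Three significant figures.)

Transform probe Alpha's velocity into probe Beta's frame: (0.4496 − 0.9069)/(1 − 0.4496·0.9069) = −0.4573/0.59225776, so the relative speed is 0.77213c.
γ for this relative speed: γ = 1/√(1 − 0.596185) = 1.5737.
The clock on probe Alpha records proper time, so probe Beta measures Δt = γΔτ = 1.5737 × 118 = 186 hours.

186 hours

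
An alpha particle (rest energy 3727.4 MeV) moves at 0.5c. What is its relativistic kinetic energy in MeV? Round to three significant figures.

γ = 1/√(1 − β²) = 1/√(1 − 0.25) = 1/√0.75 = 1/0.866025 = 1.1547.
Kinetic energy: K = (γ − 1)mc² = (1.1547 − 1) × 3727.4 MeV = 0.1547 × 3727.4 = 577 MeV.

577 MeV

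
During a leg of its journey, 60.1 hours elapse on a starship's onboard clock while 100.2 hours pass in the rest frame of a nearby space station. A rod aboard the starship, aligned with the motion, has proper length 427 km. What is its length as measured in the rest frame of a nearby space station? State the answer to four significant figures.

256.1 km

γ = Δt/Δτ = 100.2/60.1 = 1.66722.
L = L₀/γ = 427/1.66722 = 256.1 km.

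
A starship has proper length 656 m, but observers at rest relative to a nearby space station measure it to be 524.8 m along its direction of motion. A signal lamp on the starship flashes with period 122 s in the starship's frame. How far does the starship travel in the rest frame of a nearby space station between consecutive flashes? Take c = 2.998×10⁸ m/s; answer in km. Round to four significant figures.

Length contraction gives γ = L₀/L = 656/524.8 = 1.25.
β = √(1 − 1/γ²) = 0.6. Lab-frame period = γτ = 1.25×122 s = 152.5 s. Distance = βc × γτ = 0.6 × 2.998×10⁸ m/s × 152.5 s = 2.7432×10^10 m = 2.743×10^7 km.

2.743×10^7 km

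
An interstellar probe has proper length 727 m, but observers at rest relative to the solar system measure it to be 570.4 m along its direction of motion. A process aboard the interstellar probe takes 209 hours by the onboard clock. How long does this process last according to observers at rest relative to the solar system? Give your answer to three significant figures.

266 hours

γ = L₀/L = 727/570.4 = 1.27454.
Δt = γΔτ = 1.27454 × 209 = 266 hours.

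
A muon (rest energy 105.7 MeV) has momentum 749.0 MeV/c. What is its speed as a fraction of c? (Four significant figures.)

βγ = pc/(mc²) = 749.0/105.7 = 7.0861.
Since γ² = 1 + (βγ)² = 51.2128, γ = √51.2128 = 7.15631, and β = (βγ)/γ = 7.0861/7.15631 = 0.9902.

0.9902c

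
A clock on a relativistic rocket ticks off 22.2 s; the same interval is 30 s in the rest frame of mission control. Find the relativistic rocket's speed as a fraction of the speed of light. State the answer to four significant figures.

γ = Δt/Δτ = 30/22.2 = 1.3514.
β = √(1 − 1/γ²) = √(1 − 0.547561) = √0.452439 = 0.6726.

0.6726c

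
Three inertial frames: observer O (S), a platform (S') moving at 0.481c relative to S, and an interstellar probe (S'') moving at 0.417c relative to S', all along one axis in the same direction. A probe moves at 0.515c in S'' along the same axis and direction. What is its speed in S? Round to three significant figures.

0.912c

Compose velocities in two stages. Stage 1 (into S'): u₁ = (0.515+0.417)/(1+0.515×0.417) = 0.76723.
Stage 2 (into S): u = (0.76723+0.481)/(1+0.76723×0.481) = 0.91176, so the speed is 0.912c.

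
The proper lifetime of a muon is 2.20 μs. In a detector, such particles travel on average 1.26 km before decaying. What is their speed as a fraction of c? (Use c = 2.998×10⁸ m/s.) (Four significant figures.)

0.8860c

Let x = d/(cτ) = 1260 m / (2.998×10⁸ m/s × 2.200×10^-6 s) = 1.9104. Since d = βγcτ, x = βγ = β/√(1−β²).
Solving: β² = x²/(1+x²) = 3.64963/4.64963 = 0.784929, so β = 0.8860.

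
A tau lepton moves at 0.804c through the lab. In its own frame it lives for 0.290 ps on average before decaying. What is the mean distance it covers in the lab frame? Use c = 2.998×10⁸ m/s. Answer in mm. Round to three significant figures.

Lorentz factor: γ = (1 − 0.646416)^(−1/2) = 1.6817.
Lab-frame lifetime: Δt = γτ = 1.6817 × 0.290 ps = 0.48769 ps.
Distance: d = vΔt = 0.804 × 2.998×10⁸ m/s × 4.8769×10^-13 s = 1.18×10^-4 m = 0.118 mm.

0.118 mm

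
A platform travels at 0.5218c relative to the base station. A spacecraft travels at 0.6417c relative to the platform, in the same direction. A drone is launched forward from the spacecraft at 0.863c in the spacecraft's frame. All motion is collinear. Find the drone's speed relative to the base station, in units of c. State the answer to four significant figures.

Apply u = (u'+v)/(1+u'v) twice. Drone in the platform frame: (0.863+0.6417)/(1+0.863·0.6417) = 1.5047/1.5537871 = 0.96841c.
That velocity, transformed to the rest frame of the base station: (0.96841+0.5218)/(1+0.96841·0.5218) = 1.49021/1.505316338 = 0.98996c.

0.9900c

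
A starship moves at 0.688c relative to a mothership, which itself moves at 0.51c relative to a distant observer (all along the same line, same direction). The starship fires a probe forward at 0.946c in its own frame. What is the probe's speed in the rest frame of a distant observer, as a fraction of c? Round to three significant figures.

0.997c

Apply u = (u'+v)/(1+u'v) twice. Probe in the mothership frame: (0.946+0.688)/(1+0.946·0.688) = 1.634/1.650848 = 0.98979c.
That velocity, transformed to the rest frame of a distant observer: (0.98979+0.51)/(1+0.98979·0.51) = 1.49979/1.5047929 = 0.99668c.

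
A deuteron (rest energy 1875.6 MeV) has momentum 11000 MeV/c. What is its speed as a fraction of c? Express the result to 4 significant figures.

pc/(mc²) = 11000/1875.6 = 5.8648 = βγ = β/√(1−β²).
So β² = x²/(1 + x²) with x = 5.8648: x² = 34.3959, β² = 34.3959/35.3959 = 0.971748, β = 0.9858.

0.9858c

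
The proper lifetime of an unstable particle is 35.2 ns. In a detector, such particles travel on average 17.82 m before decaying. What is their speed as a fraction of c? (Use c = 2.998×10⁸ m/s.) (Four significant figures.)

Let x = d/(cτ) = 17.82 m / (2.998×10⁸ m/s × 3.520×10^-8 s) = 1.6886. Since d = βγcτ, x = βγ = β/√(1−β²).
Solving: β² = x²/(1+x²) = 2.85137/3.85137 = 0.740352, so β = 0.8604.

0.8604c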